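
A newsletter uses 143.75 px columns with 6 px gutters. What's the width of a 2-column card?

293.5 px

2 columns plus 1 gutter: 287.5 + 6 = 293.5 px.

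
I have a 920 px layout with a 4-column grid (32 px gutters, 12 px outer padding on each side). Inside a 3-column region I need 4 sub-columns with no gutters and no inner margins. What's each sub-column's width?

Take off 24 px of margins, leaving 896 px.
896 − 3·32 = 800; ÷4 gives c = 200 px.
3-column span = 3·200 + 2·32 = 664 px.
4d = 664 → d = 166 px.

166 px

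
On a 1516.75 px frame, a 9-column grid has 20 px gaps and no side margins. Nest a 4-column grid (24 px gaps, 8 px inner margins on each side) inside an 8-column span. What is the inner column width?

314.5 px

9 columns + 8 gaps: 9c + 8·20 = 1516.75.
9c = 1516.75 − 160 = 1356.75, so c = 150.75 px.
Span of 8: 8·150.75 + 7·20 = 1206 + 140 = 1346 px.
Inner content = 1346 − 2·8 = 1330 px.
1330 − 3·24 = 1258; ÷4 gives d = 314.5 px.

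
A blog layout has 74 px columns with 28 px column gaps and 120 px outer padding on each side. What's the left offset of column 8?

834 px

Before column 8: the margin + 7 columns + 7 column gaps.
Offset = 120 + 7·(74 + 28) = 120 + 714 = 834 px.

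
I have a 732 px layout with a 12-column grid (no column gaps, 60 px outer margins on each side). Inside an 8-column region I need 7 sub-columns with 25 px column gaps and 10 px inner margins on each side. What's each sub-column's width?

Take off 120 px of margins, leaving 612 px.
12c = 612 → c = 51 px.
8-column span = 8·51 = 408 px.
Inner content = 408 − 2·10 = 388 px.
Subtracting 6 column gaps of 25 leaves 238 for 7 columns, so d = 34 px.

34 px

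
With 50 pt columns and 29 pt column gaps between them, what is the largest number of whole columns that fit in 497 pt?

6 columns: 6·50 + 5·29 = 445 pt ≤ 497.
7 columns: 524 pt > 497. So 6.

6 columns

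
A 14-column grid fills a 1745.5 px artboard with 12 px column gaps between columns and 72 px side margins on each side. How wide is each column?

Inside the margins: 1745.5 − 144 = 1601.5 px.
Subtracting 13 column gaps of 12 leaves 1445.5 for 14 columns, so c = 103.25 px.

103.25 px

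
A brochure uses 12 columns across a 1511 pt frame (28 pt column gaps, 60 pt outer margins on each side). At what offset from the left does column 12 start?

1360.75 pt

Take off 120 pt of margins, leaving 1391 pt.
1391 − 11·28 = 1083; ÷12 gives c = 90.25 pt.
Before column 12: the margin + 11 columns + 11 column gaps.
Offset = 60 + 11·(90.25 + 28) = 60 + 1300.75 = 1360.75 pt.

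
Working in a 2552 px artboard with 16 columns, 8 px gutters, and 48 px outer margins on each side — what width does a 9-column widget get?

Subtract both margins: 2552 − 2·48 = 2456 px.
2456 − 15·8 = 2336; ÷16 gives c = 146 px.
Span of 9: 9·146 + 8·8 = 1314 + 64 = 1378 px.

1378 px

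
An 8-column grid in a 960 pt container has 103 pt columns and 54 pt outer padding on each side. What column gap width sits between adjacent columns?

4 pt

Content width = 960 − 2·54 = 852 pt.
8·103 + 7g = 852 → 7g = 28 → g = 4 pt.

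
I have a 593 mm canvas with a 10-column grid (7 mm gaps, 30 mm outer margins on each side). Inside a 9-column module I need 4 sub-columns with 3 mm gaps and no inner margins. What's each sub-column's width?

Subtract both margins: 593 − 2·30 = 533 mm.
533 − 9·7 = 470; ÷10 gives c = 47 mm.
9-column span = 9·47 + 8·7 = 479 mm.
4 columns + 3 gaps: 4d + 3·3 = 479.
4d = 479 − 9 = 470, so d = 117.5 mm.

117.5 mm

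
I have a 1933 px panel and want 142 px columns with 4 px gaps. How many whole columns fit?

13 columns

Each extra column adds 142 + 4 = 146 px.
(1933 + 4) / 146 = 13.27, so 13 columns fit.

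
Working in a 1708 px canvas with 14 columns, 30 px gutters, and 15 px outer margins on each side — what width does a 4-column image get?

Take off 30 px of margins, leaving 1678 px.
14c + 13·30 = 1678 → 14c = 1288 → c = 92 px.
4-column span = 4·92 + 3·30 = 458 px.

458 px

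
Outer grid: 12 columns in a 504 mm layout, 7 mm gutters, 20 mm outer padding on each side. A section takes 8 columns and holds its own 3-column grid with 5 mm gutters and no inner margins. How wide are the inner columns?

Subtract both margins: 504 − 2·20 = 464 mm.
464 − 11·7 = 387; ÷12 gives c = 32.25 mm.
8-column span = 8·32.25 + 7·7 = 307 mm.
3 columns + 2 gutters: 3d + 2·5 = 307.
3d = 307 − 10 = 297, so d = 99 mm.

99 mm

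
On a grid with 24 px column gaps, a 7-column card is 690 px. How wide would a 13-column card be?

1302 px

Subtracting 6 column gaps of 24 leaves 546 for 7 columns, so c = 78 px.
Span of 13: 13·78 + 12·24 = 1014 + 288 = 1302 px.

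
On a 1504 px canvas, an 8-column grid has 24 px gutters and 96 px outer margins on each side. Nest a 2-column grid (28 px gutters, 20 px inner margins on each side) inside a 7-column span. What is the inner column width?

538.5 px

Inside the margins: 1504 − 192 = 1312 px.
8c + 7·24 = 1312 → 8c = 1144 → c = 143 px.
7-column span = 7·143 + 6·24 = 1145 px.
Inner content = 1145 − 2·20 = 1105 px.
Subtracting 1 gutter of 28 leaves 1077 for 2 columns, so d = 538.5 px.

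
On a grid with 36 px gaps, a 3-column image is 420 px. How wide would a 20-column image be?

3c + 2·36 = 420 → 3c = 348 → c = 116 px.
20 columns plus 19 gaps: 2320 + 684 = 3004 px.

3004 px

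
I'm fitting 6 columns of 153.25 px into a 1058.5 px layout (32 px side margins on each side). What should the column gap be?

15 px

Take off 64 px of margins, leaving 994.5 px.
6·153.25 + 5g = 994.5 → 5g = 75 → g = 15 px.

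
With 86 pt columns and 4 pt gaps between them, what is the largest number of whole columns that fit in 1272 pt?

14 columns: 14·86 + 13·4 = 1256 pt ≤ 1272.
15 columns: 1346 pt > 1272. So 14.

14 columns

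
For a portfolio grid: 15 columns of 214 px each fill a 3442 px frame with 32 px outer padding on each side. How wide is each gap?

Take off 64 px of margins, leaving 3378 px.
Columns use 3210 px, leaving 168 px across 14 gaps = 12 px each.

12 px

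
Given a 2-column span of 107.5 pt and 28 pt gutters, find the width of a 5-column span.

310.75 pt

2c + 1·28 = 107.5 → 2c = 79.5 → c = 39.75 pt.
5-column span = 5·39.75 + 4·28 = 310.75 pt.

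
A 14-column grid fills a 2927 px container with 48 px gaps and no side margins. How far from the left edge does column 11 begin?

14c + 13·48 = 2927 → 14c = 2303 → c = 164.5 px.
Each column+gutter stride is 212.5 px; with no margin, 10 of them is 2125 px.

2125 px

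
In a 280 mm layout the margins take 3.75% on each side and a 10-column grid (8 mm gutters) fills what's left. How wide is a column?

18.7 mm

280 × (1 − 2·3.75%) = 280 × 92.5% = 259 mm for the columns.
10 columns + 9 gutters: 10c + 9·8 = 259.
10c = 259 − 72 = 187, so c = 18.7 mm.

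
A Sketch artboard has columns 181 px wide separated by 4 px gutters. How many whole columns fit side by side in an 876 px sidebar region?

4 columns

Each extra column adds 181 + 4 = 185 px.
(876 + 4) / 185 = 4.76, so 4 columns fit.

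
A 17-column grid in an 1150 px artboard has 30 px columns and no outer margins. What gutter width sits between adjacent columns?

17 columns take 17·30 = 510 px; remaining 640 splits into 16 gutters.
g = 640 / 16 = 40 px.

40 px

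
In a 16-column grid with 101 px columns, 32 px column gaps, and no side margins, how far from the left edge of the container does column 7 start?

798 px

Before column 7: 6 columns + 6 column gaps.
Offset = 6·(101 + 32) = 6·133 = 798 px.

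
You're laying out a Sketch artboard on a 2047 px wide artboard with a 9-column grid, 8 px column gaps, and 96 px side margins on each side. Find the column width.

199 px

Inside the margins: 2047 − 192 = 1855 px.
1855 − 8·8 = 1791; ÷9 gives c = 199 px.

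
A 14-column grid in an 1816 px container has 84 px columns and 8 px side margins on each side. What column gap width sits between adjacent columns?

48 px

Take off 16 px of margins, leaving 1800 px.
Columns use 1176 px, leaving 624 px across 13 column gaps = 48 px each.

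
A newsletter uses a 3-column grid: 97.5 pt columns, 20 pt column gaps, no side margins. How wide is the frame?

Frame = 3·97.5 + 2·20 = 292.5 + 40 = 332.5 pt.

332.5 pt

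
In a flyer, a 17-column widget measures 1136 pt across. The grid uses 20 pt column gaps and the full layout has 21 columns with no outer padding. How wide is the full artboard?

1408 pt

17c + 16·20 = 1136 → 17c = 816 → c = 48 pt.
Artboard = 21·48 + 20·20 = 1008 + 400 = 1408 pt.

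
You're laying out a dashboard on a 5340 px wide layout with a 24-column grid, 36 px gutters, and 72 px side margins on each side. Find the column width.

182 px

Content width = 5340 − 2·72 = 5196 px.
24 columns + 23 gutters: 24c + 23·36 = 5196.
24c = 5196 − 828 = 4368, so c = 182 px.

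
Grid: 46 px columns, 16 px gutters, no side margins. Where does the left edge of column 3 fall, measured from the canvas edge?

Before column 3: 2 columns + 2 gutters.
Offset = 2·(46 + 16) = 2·62 = 124 px.

124 px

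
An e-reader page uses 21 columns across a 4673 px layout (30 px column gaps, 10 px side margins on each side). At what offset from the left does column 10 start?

2017 px

Subtract both margins: 4673 − 2·10 = 4653 px.
4653 − 20·30 = 4053; ÷21 gives c = 193 px.
Column 10 starts at margin + 9·(column + gutter) = 10 + 9·223 = 2017 px.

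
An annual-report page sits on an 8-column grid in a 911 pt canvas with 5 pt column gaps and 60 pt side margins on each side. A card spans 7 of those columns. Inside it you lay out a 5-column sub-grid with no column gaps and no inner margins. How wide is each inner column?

138.3 pt

Inside the margins: 911 − 120 = 791 pt.
791 − 7·5 = 756; ÷8 gives c = 94.5 pt.
Span of 7: 7·94.5 + 6·5 = 661.5 + 30 = 691.5 pt.
691.5 / 5 = 138.3 pt per column.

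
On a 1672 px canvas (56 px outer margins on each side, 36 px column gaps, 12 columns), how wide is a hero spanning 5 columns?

629 px

Take off 112 px of margins, leaving 1560 px.
1560 − 11·36 = 1164; ÷12 gives c = 97 px.
Span of 5: 5·97 + 4·36 = 485 + 144 = 629 px.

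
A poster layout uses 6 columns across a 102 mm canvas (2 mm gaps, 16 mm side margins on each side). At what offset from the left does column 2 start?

28 mm

Inside the margins: 102 − 32 = 70 mm.
6c + 5·2 = 70 → 6c = 60 → c = 10 mm.
Before column 2: the margin + 1 column + 1 gap.
Offset = 16 + 1·(10 + 2) = 16 + 12 = 28 mm.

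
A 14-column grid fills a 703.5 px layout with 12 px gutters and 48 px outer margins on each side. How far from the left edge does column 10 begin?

Inside the margins: 703.5 − 96 = 607.5 px.
607.5 − 13·12 = 451.5; ÷14 gives c = 32.25 px.
Each column+gutter stride is 44.25 px; 9 of them past the 48 px margin is 48 + 398.25 = 446.25 px.

446.25 px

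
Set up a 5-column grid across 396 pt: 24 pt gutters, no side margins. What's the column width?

60 pt

5c + 4·24 = 396 → 5c = 300 → c = 60 pt.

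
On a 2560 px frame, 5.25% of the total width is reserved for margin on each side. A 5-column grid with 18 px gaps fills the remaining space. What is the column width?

Margins: 5.25% × 2560 = 134.4 px each, so content = 2560 − 268.8 = 2291.2 px.
5c + 4·18 = 2291.2 → 5c = 2219.2 → c = 443.84 px.

443.84 px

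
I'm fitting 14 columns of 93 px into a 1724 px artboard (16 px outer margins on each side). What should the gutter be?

Inside the margins: 1724 − 32 = 1692 px.
14·93 + 13g = 1692 → 13g = 390 → g = 30 px.

30 px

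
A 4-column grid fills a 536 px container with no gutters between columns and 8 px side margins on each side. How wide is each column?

Inside the margins: 536 − 16 = 520 px.
520 / 4 = 130 px per column.

130 px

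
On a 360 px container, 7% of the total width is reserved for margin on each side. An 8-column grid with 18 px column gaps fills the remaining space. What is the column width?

Each margin = 7% of 360 = 25.2 px; content = 360 − 2·25.2 = 309.6 px.
Subtracting 7 column gaps of 18 leaves 183.6 for 8 columns, so c = 22.95 px.

22.95 px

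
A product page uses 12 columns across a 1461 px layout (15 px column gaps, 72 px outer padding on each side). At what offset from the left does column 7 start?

738 px

Inside the margins: 1461 − 144 = 1317 px.
Subtracting 11 column gaps of 15 leaves 1152 for 12 columns, so c = 96 px.
Column 7 starts at margin + 6·(column + gutter) = 72 + 6·111 = 738 px.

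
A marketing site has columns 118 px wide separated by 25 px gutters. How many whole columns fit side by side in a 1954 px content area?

13 columns

k columns need k·118 + (k−1)·25 = k·143 − 25.
k·143 − 25 ≤ 1954 → k ≤ 1979 / 143 ≈ 13.84, so k = 13.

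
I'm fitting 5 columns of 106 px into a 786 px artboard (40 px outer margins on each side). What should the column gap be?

Inside the margins: 786 − 80 = 706 px.
5 columns take 5·106 = 530 px; remaining 176 splits into 4 column gaps.
g = 176 / 4 = 44 px.

44 px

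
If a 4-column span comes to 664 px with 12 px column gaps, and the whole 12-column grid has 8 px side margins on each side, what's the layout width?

4 columns + 3 column gaps: 4c + 3·12 = 664.
4c = 664 − 36 = 628, so c = 157 px.
Total width: 2·8 + 12·157 + 11·12 = 2032 px.

2032 px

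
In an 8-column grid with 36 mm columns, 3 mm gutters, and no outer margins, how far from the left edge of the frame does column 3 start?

78 mm

Before column 3: 2 columns + 2 gutters.
Offset = 2·(36 + 3) = 2·39 = 78 mm.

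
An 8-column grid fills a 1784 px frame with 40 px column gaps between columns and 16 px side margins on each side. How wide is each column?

Inside the margins: 1784 − 32 = 1752 px.
8 columns + 7 column gaps: 8c + 7·40 = 1752.
8c = 1752 − 280 = 1472, so c = 184 px.

184 px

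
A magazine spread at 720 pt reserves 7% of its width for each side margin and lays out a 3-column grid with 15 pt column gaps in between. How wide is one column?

Each margin = 7% of 720 = 50.4 pt; content = 720 − 2·50.4 = 619.2 pt.
619.2 − 2·15 = 589.2; ÷3 gives c = 196.4 pt.

196.4 pt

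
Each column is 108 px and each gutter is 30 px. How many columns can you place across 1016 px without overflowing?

7 columns

k columns need k·108 + (k−1)·30 = k·138 − 30.
k·138 − 30 ≤ 1016 → k ≤ 1046 / 138 ≈ 7.58, so k = 7.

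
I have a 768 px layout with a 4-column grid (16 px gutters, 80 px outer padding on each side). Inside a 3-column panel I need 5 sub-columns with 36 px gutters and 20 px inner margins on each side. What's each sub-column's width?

53.6 px

Inside the margins: 768 − 160 = 608 px.
608 − 3·16 = 560; ÷4 gives c = 140 px.
3-column span = 3·140 + 2·16 = 452 px.
Inner content = 452 − 2·20 = 412 px.
412 − 4·36 = 268; ÷5 gives d = 53.6 px.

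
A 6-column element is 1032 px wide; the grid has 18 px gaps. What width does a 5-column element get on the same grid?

1032 − 5·18 = 942; ÷6 gives c = 157 px.
5-column span = 5·157 + 4·18 = 857 px.

857 px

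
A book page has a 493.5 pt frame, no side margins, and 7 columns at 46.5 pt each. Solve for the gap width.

7·46.5 + 6g = 493.5 → 6g = 168 → g = 28 pt.

28 pt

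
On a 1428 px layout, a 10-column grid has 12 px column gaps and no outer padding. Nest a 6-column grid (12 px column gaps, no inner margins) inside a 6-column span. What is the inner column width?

10 columns + 9 column gaps: 10c + 9·12 = 1428.
10c = 1428 − 108 = 1320, so c = 132 px.
Span of 6: 6·132 + 5·12 = 792 + 60 = 852 px.
6 columns + 5 column gaps: 6d + 5·12 = 852.
6d = 852 − 60 = 792, so d = 132 px.

132 px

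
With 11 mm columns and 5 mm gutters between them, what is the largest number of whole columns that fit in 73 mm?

4 columns

k columns need k·11 + (k−1)·5 = k·16 − 5.
k·16 − 5 ≤ 73 → k ≤ 78 / 16 ≈ 4.88, so k = 4.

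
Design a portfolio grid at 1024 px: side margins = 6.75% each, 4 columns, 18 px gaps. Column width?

1024 × (1 − 2·6.75%) = 1024 × 86.5% = 885.76 px for the columns.
4c + 3·18 = 885.76 → 4c = 831.76 → c = 207.94 px.

207.94 px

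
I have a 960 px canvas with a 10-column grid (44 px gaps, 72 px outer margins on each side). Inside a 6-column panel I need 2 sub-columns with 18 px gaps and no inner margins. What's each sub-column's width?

227 px

Take off 144 px of margins, leaving 816 px.
10c + 9·44 = 816 → 10c = 420 → c = 42 px.
6 columns plus 5 gaps: 252 + 220 = 472 px.
Subtracting 1 gap of 18 leaves 454 for 2 columns, so d = 227 px.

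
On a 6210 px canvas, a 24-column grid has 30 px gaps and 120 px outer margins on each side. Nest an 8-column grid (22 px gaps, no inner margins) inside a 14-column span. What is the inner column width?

414.5 px

Inside the margins: 6210 − 240 = 5970 px.
5970 − 23·30 = 5280; ÷24 gives c = 220 px.
14-column span = 14·220 + 13·30 = 3470 px.
3470 − 7·22 = 3316; ÷8 gives d = 414.5 px.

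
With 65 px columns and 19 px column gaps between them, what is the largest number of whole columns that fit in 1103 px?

13 columns

Each extra column adds 65 + 19 = 84 px.
(1103 + 19) / 84 = 13.36, so 13 columns fit.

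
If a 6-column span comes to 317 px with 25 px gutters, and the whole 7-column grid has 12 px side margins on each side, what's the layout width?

Subtracting 5 gutters of 25 leaves 192 for 6 columns, so c = 32 px.
Adding margins, columns and gutters: 24 + 224 + 150 = 398 px.

398 px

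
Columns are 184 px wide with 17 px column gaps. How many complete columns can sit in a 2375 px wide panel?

11 columns

k columns need k·184 + (k−1)·17 = k·201 − 17.
k·201 − 17 ≤ 2375 → k ≤ 2392 / 201 ≈ 11.90, so k = 11.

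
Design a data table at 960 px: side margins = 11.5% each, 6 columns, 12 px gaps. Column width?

Each margin = 11.5% of 960 = 110.4 px; content = 960 − 2·110.4 = 739.2 px.
Subtracting 5 gaps of 12 leaves 679.2 for 6 columns, so c = 113.2 px.

113.2 px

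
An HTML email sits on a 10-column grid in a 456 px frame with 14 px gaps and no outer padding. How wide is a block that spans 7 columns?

10 columns + 9 gaps: 10c + 9·14 = 456.
10c = 456 − 126 = 330, so c = 33 px.
Span of 7: 7·33 + 6·14 = 231 + 84 = 315 px.

315 px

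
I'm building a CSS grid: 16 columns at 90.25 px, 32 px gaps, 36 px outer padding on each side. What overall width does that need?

Adding margins, columns and gutters: 72 + 1444 + 480 = 1996 px.

1996 px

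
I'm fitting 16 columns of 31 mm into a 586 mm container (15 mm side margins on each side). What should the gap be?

Subtract both margins: 586 − 2·15 = 556 mm.
16·31 + 15g = 556 → 15g = 60 → g = 4 mm.

4 mm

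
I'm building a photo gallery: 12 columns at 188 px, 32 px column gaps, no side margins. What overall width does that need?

Summing: 2256 + 352 = 2608 px.

2608 px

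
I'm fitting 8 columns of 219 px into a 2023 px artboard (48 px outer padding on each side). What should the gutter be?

Content width = 2023 − 2·48 = 1927 px.
Columns use 1752 px, leaving 175 px across 7 gutters = 25 px each.

25 px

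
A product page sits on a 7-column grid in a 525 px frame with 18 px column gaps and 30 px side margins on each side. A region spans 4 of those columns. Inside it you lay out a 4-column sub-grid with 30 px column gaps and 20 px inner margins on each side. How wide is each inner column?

Inside the margins: 525 − 60 = 465 px.
7 columns + 6 column gaps: 7c + 6·18 = 465.
7c = 465 − 108 = 357, so c = 51 px.
4 columns plus 3 column gaps: 204 + 54 = 258 px.
Inner content = 258 − 2·20 = 218 px.
4d + 3·30 = 218 → 4d = 128 → d = 32 px.

32 px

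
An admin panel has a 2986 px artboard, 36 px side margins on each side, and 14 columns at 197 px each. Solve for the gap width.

12 px

Inside the margins: 2986 − 72 = 2914 px.
Columns use 2758 px, leaving 156 px across 13 gaps = 12 px each.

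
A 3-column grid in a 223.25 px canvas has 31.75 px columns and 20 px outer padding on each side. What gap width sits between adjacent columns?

44 px

Take off 40 px of margins, leaving 183.25 px.
Columns use 95.25 px, leaving 88 px across 2 gaps = 44 px each.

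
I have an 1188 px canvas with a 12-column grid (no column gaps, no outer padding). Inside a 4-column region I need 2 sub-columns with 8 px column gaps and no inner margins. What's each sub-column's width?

194 px

12c = 1188 → c = 99 px.
With no column gaps, 4 columns span 4·99 = 396 px.
2d + 1·8 = 396 → 2d = 388 → d = 194 px.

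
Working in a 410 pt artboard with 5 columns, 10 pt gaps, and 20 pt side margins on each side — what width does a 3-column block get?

218 pt

Subtract both margins: 410 − 2·20 = 370 pt.
5c + 4·10 = 370 → 5c = 330 → c = 66 pt.
3-column span = 3·66 + 2·10 = 218 pt.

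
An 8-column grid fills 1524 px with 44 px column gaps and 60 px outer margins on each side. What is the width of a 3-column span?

499 px

Content width = 1524 − 2·60 = 1404 px.
8 columns + 7 column gaps: 8c + 7·44 = 1404.
8c = 1404 − 308 = 1096, so c = 137 px.
Span of 3: 3·137 + 2·44 = 411 + 88 = 499 px.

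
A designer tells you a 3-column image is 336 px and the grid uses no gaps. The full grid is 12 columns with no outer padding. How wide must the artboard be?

1344 px

336 / 3 = 112 px per column.
Artboard = 12·112 = 1344 = 1344 px.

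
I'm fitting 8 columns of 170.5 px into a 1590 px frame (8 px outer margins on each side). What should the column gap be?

30 px

Take off 16 px of margins, leaving 1574 px.
8 columns take 8·170.5 = 1364 px; remaining 210 splits into 7 column gaps.
g = 210 / 7 = 30 px.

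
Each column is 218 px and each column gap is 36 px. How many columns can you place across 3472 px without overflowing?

13 columns

k columns need k·218 + (k−1)·36 = k·254 − 36.
k·254 − 36 ≤ 3472 → k ≤ 3508 / 254 ≈ 13.81, so k = 13.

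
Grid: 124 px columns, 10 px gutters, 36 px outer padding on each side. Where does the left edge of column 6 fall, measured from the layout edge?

Before column 6: the margin + 5 columns + 5 gutters.
Offset = 36 + 5·(124 + 10) = 36 + 670 = 706 px.

706 px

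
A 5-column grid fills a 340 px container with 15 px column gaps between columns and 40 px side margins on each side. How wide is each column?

Subtract both margins: 340 − 2·40 = 260 px.
5c + 4·15 = 260 → 5c = 200 → c = 40 px.

40 px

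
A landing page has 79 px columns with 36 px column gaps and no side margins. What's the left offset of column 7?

690 px

Each column+gutter stride is 115 px; with no margin, 6 of them is 690 px.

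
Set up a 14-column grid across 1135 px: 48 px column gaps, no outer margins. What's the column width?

36.5 px

14c + 13·48 = 1135 → 14c = 511 → c = 36.5 px.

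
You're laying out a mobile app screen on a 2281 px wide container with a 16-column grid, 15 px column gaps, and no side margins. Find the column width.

2281 − 15·15 = 2056; ÷16 gives c = 128.5 px.

128.5 px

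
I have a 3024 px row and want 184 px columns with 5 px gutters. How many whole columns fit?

Each extra column adds 184 + 5 = 189 px.
(3024 + 5) / 189 = 16.03, so 16 columns fit.

16 columns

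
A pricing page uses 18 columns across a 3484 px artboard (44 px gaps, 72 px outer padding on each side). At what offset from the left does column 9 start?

1576 px

Subtract both margins: 3484 − 2·72 = 3340 px.
Subtracting 17 gaps of 44 leaves 2592 for 18 columns, so c = 144 px.
Before column 9: the margin + 8 columns + 8 gaps.
Offset = 72 + 8·(144 + 44) = 72 + 1504 = 1576 px.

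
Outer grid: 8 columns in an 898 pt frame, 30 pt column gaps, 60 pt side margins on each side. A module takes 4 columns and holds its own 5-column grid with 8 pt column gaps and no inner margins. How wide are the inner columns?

68.4 pt

Subtract both margins: 898 − 2·60 = 778 pt.
Subtracting 7 column gaps of 30 leaves 568 for 8 columns, so c = 71 pt.
4 columns plus 3 column gaps: 284 + 90 = 374 pt.
5 columns + 4 column gaps: 5d + 4·8 = 374.
5d = 374 − 32 = 342, so d = 68.4 pt.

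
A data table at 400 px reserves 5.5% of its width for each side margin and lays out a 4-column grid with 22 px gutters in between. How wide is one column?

Margins: 5.5% × 400 = 22 px each, so content = 400 − 44 = 356 px.
356 − 3·22 = 290; ÷4 gives c = 72.5 px.

72.5 px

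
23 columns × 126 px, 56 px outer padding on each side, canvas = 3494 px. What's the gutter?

22 px

Subtract both margins: 3494 − 2·56 = 3382 px.
23 columns take 23·126 = 2898 px; remaining 484 splits into 22 gutters.
g = 484 / 22 = 22 px.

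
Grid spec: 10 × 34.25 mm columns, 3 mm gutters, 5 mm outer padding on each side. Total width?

379.5 mm

Adding margins, columns and gutters: 10 + 342.5 + 27 = 379.5 mm.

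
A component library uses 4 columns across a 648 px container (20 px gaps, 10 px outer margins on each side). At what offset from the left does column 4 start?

496 px

Take off 20 px of margins, leaving 628 px.
4 columns + 3 gaps: 4c + 3·20 = 628.
4c = 628 − 60 = 568, so c = 142 px.
Column 4 starts at margin + 3·(column + gutter) = 10 + 3·162 = 496 px.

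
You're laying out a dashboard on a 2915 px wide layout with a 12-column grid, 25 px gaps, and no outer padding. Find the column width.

Subtracting 11 gaps of 25 leaves 2640 for 12 columns, so c = 220 px.

220 px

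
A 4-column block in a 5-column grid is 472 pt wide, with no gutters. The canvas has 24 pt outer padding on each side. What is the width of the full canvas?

638 pt

With no gutters, each column is 472/4 = 118 pt.
Summing: 48 + 590 = 638 pt.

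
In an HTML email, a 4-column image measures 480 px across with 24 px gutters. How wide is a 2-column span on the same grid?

228 px

480 − 3·24 = 408; ÷4 gives c = 102 px.
Span of 2: 2·102 + 1·24 = 204 + 24 = 228 px.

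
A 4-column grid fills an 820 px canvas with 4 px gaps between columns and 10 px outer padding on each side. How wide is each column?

Inside the margins: 820 − 20 = 800 px.
4 columns + 3 gaps: 4c + 3·4 = 800.
4c = 800 − 12 = 788, so c = 197 px.

197 px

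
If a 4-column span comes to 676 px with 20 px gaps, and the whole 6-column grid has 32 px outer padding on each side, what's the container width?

Subtracting 3 gaps of 20 leaves 616 for 4 columns, so c = 154 px.
Adding margins, columns and gutters: 64 + 924 + 100 = 1088 px.

1088 px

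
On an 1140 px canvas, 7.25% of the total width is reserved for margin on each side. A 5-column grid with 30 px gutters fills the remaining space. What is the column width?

1140 × (1 − 2·7.25%) = 1140 × 85.5% = 974.7 px for the columns.
5 columns + 4 gutters: 5c + 4·30 = 974.7.
5c = 974.7 − 120 = 854.7, so c = 170.94 px.

170.94 px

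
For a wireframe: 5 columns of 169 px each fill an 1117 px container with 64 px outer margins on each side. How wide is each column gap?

Take off 128 px of margins, leaving 989 px.
5·169 + 4g = 989 → 4g = 144 → g = 36 px.

36 px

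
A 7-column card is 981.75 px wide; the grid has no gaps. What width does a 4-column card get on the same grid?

7c = 981.75 → c = 140.25 px.
With no gaps, 4 columns span 4·140.25 = 561 px.

561 px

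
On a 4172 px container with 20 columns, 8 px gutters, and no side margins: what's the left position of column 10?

1881 px

20c + 19·8 = 4172 → 20c = 4020 → c = 201 px.
No margin, so column 10 starts at 9·(column + gutter) = 9·209 = 1881 px.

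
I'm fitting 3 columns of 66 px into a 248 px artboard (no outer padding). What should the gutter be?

3·66 + 2g = 248 → 2g = 50 → g = 25 px.

25 px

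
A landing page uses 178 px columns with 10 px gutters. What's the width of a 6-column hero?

6-column span = 6·178 + 5·10 = 1118 px.

1118 px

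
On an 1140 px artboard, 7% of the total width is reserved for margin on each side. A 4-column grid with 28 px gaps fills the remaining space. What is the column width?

1140 × (1 − 2·7%) = 1140 × 86% = 980.4 px for the columns.
4c + 3·28 = 980.4 → 4c = 896.4 → c = 224.1 px.

224.1 px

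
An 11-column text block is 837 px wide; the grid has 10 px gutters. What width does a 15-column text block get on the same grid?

1145 px

Subtracting 10 gutters of 10 leaves 737 for 11 columns, so c = 67 px.
15 columns plus 14 gutters: 1005 + 140 = 1145 px.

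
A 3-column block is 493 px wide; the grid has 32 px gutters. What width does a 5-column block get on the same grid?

Subtracting 2 gutters of 32 leaves 429 for 3 columns, so c = 143 px.
5-column span = 5·143 + 4·32 = 843 px.

843 px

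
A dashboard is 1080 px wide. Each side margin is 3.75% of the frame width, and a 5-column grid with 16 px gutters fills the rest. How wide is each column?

1080 × (1 − 2·3.75%) = 1080 × 92.5% = 999 px for the columns.
999 − 4·16 = 935; ÷5 gives c = 187 px.

187 px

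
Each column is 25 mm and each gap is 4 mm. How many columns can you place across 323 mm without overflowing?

11 columns: 11·25 + 10·4 = 315 mm ≤ 323.
12 columns: 344 mm > 323. So 11.

11 columns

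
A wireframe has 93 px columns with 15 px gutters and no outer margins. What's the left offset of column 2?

108 px

Before column 2: 1 column + 1 gutter.
Offset = 1·(93 + 15) = 1·108 = 108 px.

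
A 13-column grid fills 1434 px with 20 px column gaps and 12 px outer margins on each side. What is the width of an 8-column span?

860 px

Inside the margins: 1434 − 24 = 1410 px.
13c + 12·20 = 1410 → 13c = 1170 → c = 90 px.
Span of 8: 8·90 + 7·20 = 720 + 140 = 860 px.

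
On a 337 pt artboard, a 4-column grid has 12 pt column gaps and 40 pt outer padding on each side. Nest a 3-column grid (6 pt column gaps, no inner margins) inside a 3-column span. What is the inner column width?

Subtract both margins: 337 − 2·40 = 257 pt.
4c + 3·12 = 257 → 4c = 221 → c = 55.25 pt.
Span of 3: 3·55.25 + 2·12 = 165.75 + 24 = 189.75 pt.
Subtracting 2 column gaps of 6 leaves 177.75 for 3 columns, so d = 59.25 pt.

59.25 pt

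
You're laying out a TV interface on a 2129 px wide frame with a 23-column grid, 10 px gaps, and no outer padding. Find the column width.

23c + 22·10 = 2129 → 23c = 1909 → c = 83 px.

83 px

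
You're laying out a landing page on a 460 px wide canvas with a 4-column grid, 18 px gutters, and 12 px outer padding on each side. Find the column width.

95.5 px

Subtract both margins: 460 − 2·12 = 436 px.
Subtracting 3 gutters of 18 leaves 382 for 4 columns, so c = 95.5 px.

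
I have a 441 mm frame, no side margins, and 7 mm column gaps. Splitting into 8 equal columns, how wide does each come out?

49 mm

441 − 7·7 = 392; ÷8 gives c = 49 mm.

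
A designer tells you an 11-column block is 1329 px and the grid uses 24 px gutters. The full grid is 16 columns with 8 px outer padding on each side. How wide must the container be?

11c + 10·24 = 1329 → 11c = 1089 → c = 99 px.
Adding margins, columns and gutters: 16 + 1584 + 360 = 1960 px.

1960 px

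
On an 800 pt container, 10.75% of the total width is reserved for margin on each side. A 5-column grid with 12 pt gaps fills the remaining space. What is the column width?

116 pt

800 × (1 − 2·10.75%) = 800 × 78.5% = 628 pt for the columns.
628 − 4·12 = 580; ÷5 gives c = 116 pt.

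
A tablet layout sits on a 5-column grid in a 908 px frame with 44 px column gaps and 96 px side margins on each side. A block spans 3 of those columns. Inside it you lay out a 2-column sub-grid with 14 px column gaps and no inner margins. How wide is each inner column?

Outer content = 908 − 2·96 = 716 px.
716 − 4·44 = 540; ÷5 gives c = 108 px.
3 columns plus 2 column gaps: 324 + 88 = 412 px.
2d + 1·14 = 412 → 2d = 398 → d = 199 px.

199 px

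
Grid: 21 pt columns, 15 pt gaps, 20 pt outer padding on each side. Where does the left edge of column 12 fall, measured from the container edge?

416 pt

Before column 12: the margin + 11 columns + 11 gaps.
Offset = 20 + 11·(21 + 15) = 20 + 396 = 416 pt.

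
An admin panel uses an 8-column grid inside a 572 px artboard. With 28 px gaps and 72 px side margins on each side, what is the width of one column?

Content width = 572 − 2·72 = 428 px.
8c + 7·28 = 428 → 8c = 232 → c = 29 px.

29 px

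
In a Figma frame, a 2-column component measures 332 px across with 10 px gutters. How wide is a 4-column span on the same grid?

674 px

Subtracting 1 gutter of 10 leaves 322 for 2 columns, so c = 161 px.
4-column span = 4·161 + 3·10 = 674 px.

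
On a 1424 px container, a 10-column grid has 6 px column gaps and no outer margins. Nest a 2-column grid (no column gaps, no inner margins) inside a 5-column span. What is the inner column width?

1424 − 9·6 = 1370; ÷10 gives c = 137 px.
5-column span = 5·137 + 4·6 = 709 px.
2d = 709 → d = 354.5 px.

354.5 px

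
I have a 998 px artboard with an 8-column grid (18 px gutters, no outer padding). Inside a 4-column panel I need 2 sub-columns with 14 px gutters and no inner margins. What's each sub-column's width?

8c + 7·18 = 998 → 8c = 872 → c = 109 px.
Span of 4: 4·109 + 3·18 = 436 + 54 = 490 px.
Subtracting 1 gutter of 14 leaves 476 for 2 columns, so d = 238 px.

238 px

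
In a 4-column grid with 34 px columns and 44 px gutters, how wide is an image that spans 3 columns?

190 px

3-column span = 3·34 + 2·44 = 190 px.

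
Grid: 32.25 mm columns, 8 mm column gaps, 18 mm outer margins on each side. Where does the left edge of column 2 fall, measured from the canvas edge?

Each column+gutter stride is 40.25 mm; 1 of them past the 18 mm margin is 18 + 40.25 = 58.25 mm.

58.25 mm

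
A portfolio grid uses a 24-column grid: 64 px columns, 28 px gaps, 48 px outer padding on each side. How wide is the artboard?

2276 px

Total width: 2·48 + 24·64 + 23·28 = 2276 px.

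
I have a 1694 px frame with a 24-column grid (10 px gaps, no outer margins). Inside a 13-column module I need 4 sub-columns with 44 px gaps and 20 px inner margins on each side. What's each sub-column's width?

185.25 px

24 columns + 23 gaps: 24c + 23·10 = 1694.
24c = 1694 − 230 = 1464, so c = 61 px.
13 columns plus 12 gaps: 793 + 120 = 913 px.
Inner content = 913 − 2·20 = 873 px.
4d + 3·44 = 873 → 4d = 741 → d = 185.25 px.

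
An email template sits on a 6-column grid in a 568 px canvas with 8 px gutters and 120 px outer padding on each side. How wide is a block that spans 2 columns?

104 px

Subtract both margins: 568 − 2·120 = 328 px.
328 − 5·8 = 288; ÷6 gives c = 48 px.
Span of 2: 2·48 + 1·8 = 96 + 8 = 104 px.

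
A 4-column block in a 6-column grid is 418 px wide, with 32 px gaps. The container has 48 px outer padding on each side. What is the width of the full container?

739 px

Subtracting 3 gaps of 32 leaves 322 for 4 columns, so c = 80.5 px.
Adding margins, columns and gutters: 96 + 483 + 160 = 739 px.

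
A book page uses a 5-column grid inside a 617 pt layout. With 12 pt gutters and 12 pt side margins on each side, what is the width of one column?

Subtract both margins: 617 − 2·12 = 593 pt.
5 columns + 4 gutters: 5c + 4·12 = 593.
5c = 593 − 48 = 545, so c = 109 pt.

109 pt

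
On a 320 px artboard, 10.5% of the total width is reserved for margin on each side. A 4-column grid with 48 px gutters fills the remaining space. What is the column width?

Margins: 10.5% × 320 = 33.6 px each, so content = 320 − 67.2 = 252.8 px.
4 columns + 3 gutters: 4c + 3·48 = 252.8.
4c = 252.8 − 144 = 108.8, so c = 27.2 px.

27.2 px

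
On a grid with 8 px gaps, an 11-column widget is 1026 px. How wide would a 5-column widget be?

11c + 10·8 = 1026 → 11c = 946 → c = 86 px.
Span of 5: 5·86 + 4·8 = 430 + 32 = 462 px.

462 px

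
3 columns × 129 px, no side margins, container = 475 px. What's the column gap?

3·129 + 2g = 475 → 2g = 88 → g = 44 px.

44 px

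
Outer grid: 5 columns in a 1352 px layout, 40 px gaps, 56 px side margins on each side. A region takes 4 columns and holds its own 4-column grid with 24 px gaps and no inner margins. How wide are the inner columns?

228 px

Take off 112 px of margins, leaving 1240 px.
Subtracting 4 gaps of 40 leaves 1080 for 5 columns, so c = 216 px.
4-column span = 4·216 + 3·40 = 984 px.
4 columns + 3 gaps: 4d + 3·24 = 984.
4d = 984 − 72 = 912, so d = 228 px.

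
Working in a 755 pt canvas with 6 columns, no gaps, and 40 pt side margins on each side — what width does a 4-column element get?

450 pt

Take off 80 pt of margins, leaving 675 pt.
With no gaps, each column is 675/6 = 112.5 pt.
4-column span = 4·112.5 = 450 pt.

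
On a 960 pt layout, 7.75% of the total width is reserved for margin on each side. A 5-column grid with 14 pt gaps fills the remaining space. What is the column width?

Margins: 7.75% × 960 = 74.4 pt each, so content = 960 − 148.8 = 811.2 pt.
811.2 − 4·14 = 755.2; ÷5 gives c = 151.04 pt.

151.04 pt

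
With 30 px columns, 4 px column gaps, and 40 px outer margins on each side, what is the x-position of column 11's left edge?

Each column+gutter stride is 34 px; 10 of them past the 40 px margin is 40 + 340 = 380 px.

380 px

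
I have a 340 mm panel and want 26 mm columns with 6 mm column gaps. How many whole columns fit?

10 columns

10 columns: 10·26 + 9·6 = 314 mm ≤ 340.
11 columns: 346 mm > 340. So 10.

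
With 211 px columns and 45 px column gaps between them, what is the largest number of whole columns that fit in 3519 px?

13 columns: 13·211 + 12·45 = 3283 px ≤ 3519.
14 columns: 3539 px > 3519. So 13.

13 columns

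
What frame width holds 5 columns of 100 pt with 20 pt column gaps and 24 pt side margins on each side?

Total width: 2·24 + 5·100 + 4·20 = 628 pt.

628 pt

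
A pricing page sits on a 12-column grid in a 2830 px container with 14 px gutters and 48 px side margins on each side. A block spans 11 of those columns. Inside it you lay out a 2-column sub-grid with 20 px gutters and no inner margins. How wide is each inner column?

1242.5 px

Outer content = 2830 − 2·48 = 2734 px.
2734 − 11·14 = 2580; ÷12 gives c = 215 px.
11-column span = 11·215 + 10·14 = 2505 px.
2 columns + 1 gutter: 2d + 1·20 = 2505.
2d = 2505 − 20 = 2485, so d = 1242.5 px.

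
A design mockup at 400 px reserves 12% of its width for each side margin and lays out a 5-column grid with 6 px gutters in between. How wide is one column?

56 px

400 × (1 − 2·12%) = 400 × 76% = 304 px for the columns.
5 columns + 4 gutters: 5c + 4·6 = 304.
5c = 304 − 24 = 280, so c = 56 px.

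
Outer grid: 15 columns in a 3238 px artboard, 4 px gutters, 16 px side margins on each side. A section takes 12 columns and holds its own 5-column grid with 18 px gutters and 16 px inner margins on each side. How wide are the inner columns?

492 px

Take off 32 px of margins, leaving 3206 px.
Subtracting 14 gutters of 4 leaves 3150 for 15 columns, so c = 210 px.
12 columns plus 11 gutters: 2520 + 44 = 2564 px.
Inner content = 2564 − 2·16 = 2532 px.
Subtracting 4 gutters of 18 leaves 2460 for 5 columns, so d = 492 px.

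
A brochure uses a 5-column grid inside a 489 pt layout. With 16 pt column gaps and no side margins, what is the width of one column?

85 pt

5c + 4·16 = 489 → 5c = 425 → c = 85 pt.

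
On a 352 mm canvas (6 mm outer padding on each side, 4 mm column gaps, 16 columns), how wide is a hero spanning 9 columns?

189.5 mm

Take off 12 mm of margins, leaving 340 mm.
16 columns + 15 column gaps: 16c + 15·4 = 340.
16c = 340 − 60 = 280, so c = 17.5 mm.
Span of 9: 9·17.5 + 8·4 = 157.5 + 32 = 189.5 mm.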